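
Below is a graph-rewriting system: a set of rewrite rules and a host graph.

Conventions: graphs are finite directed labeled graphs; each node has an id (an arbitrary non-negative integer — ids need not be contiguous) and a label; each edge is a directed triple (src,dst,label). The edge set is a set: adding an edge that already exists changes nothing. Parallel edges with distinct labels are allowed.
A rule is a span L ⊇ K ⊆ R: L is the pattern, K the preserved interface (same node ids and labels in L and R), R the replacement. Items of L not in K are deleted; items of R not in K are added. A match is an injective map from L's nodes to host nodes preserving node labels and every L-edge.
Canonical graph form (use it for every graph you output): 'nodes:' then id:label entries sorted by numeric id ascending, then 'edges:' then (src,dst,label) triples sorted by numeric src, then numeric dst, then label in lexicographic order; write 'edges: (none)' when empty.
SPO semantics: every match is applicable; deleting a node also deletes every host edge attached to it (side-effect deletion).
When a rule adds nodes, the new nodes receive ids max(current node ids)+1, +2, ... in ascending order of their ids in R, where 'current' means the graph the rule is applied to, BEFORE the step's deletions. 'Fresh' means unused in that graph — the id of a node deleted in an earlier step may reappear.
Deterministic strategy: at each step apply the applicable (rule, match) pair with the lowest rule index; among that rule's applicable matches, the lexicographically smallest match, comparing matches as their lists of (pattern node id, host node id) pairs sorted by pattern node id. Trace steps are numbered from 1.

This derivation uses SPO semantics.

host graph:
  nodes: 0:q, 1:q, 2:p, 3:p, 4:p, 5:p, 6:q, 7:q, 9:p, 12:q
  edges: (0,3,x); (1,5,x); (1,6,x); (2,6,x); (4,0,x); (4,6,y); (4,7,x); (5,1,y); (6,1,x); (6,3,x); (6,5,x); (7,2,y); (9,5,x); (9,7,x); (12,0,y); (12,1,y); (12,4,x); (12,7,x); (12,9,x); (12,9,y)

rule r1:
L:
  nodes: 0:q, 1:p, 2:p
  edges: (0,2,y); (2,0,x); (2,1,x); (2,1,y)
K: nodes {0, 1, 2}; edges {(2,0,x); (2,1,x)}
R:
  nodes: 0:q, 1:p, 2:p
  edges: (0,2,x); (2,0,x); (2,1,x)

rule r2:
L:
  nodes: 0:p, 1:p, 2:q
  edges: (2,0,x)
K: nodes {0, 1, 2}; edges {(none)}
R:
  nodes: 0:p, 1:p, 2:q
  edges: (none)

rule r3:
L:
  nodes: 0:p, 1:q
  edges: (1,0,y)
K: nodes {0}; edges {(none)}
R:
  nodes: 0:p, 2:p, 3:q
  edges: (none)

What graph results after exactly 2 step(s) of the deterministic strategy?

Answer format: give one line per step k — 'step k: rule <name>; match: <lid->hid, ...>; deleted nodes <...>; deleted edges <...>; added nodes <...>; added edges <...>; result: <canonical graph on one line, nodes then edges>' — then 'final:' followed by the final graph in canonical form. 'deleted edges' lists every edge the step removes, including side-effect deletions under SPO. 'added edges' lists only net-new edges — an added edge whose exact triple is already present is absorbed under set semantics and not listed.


step 1: rule r2; match: 0->3, 1->2, 2->0; deleted nodes (none); deleted edges (0,3,x); added nodes (none); added edges (none); result: nodes: 0:q, 1:q, 2:p, 3:p, 4:p, 5:p, 6:q, 7:q, 9:p, 12:q edges: (1,5,x); (1,6,x); (2,6,x); (4,0,x); (4,6,y); (4,7,x); (5,1,y); (6,1,x); (6,3,x); (6,5,x); (7,2,y); (9,5,x); (9,7,x); (12,0,y); (12,1,y); (12,4,x); (12,7,x); (12,9,x); (12,9,y)
step 2: rule r2; match: 0->3, 1->2, 2->6; deleted nodes (none); deleted edges (6,3,x); added nodes (none); added edges (none); result: nodes: 0:q, 1:q, 2:p, 3:p, 4:p, 5:p, 6:q, 7:q, 9:p, 12:q edges: (1,5,x); (1,6,x); (2,6,x); (4,0,x); (4,6,y); (4,7,x); (5,1,y); (6,1,x); (6,5,x); (7,2,y); (9,5,x); (9,7,x); (12,0,y); (12,1,y); (12,4,x); (12,7,x); (12,9,x); (12,9,y)
final:
nodes: 0:q, 1:q, 2:p, 3:p, 4:p, 5:p, 6:q, 7:q, 9:p, 12:q
edges: (1,5,x); (1,6,x); (2,6,x); (4,0,x); (4,6,y); (4,7,x); (5,1,y); (6,1,x); (6,5,x); (7,2,y); (9,5,x); (9,7,x); (12,0,y); (12,1,y); (12,4,x); (12,7,x); (12,9,x); (12,9,y)


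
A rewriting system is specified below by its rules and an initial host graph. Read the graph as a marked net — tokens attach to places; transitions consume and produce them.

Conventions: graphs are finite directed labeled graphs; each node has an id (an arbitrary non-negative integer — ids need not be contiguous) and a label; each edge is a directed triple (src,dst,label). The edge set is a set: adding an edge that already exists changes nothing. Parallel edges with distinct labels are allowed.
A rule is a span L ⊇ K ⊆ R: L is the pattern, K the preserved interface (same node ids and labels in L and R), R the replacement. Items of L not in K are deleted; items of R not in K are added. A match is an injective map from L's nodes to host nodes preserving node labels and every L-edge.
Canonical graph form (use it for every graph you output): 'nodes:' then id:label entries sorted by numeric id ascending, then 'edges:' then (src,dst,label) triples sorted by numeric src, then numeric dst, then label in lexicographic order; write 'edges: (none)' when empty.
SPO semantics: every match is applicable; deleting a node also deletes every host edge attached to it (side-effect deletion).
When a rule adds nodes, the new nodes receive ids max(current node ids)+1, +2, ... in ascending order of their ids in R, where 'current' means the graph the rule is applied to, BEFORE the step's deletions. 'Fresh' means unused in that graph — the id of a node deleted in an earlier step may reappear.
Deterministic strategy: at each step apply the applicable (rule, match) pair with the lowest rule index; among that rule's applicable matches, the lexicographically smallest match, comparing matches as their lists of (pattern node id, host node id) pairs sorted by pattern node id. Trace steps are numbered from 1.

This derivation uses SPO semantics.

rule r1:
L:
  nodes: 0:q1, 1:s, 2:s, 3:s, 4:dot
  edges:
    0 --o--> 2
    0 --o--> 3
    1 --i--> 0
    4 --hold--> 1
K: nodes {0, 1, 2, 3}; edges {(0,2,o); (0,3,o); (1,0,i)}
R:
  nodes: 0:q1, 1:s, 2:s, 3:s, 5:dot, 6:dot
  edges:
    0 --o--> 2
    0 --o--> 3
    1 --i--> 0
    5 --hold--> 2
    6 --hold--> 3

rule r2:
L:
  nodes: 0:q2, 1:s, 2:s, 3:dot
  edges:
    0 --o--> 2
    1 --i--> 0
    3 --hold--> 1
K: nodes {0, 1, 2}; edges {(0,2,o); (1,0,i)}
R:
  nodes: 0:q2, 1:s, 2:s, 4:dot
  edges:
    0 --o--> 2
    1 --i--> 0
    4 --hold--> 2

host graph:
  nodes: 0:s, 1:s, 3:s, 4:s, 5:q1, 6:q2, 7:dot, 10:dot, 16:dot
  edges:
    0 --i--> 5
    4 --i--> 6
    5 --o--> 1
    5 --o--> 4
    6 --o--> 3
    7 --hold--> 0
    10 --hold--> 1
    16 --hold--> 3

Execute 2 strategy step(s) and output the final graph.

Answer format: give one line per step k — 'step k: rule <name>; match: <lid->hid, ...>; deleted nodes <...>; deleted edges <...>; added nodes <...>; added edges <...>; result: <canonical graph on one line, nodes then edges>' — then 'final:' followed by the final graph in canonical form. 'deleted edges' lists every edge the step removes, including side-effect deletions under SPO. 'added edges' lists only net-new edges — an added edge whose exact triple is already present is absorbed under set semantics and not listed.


step 1: rule r1; match: 0->5, 1->0, 2->1, 3->4, 4->7; deleted nodes 7; deleted edges (7,0,hold); added nodes 17, 18; added edges (17,1,hold); (18,4,hold); result: nodes: 0:s, 1:s, 3:s, 4:s, 5:q1, 6:q2, 10:dot, 16:dot, 17:dot, 18:dot edges: (0,5,i); (4,6,i); (5,1,o); (5,4,o); (6,3,o); (10,1,hold); (16,3,hold); (17,1,hold); (18,4,hold)
step 2: rule r2; match: 0->6, 1->4, 2->3, 3->18; deleted nodes 18; deleted edges (18,4,hold); added nodes 19; added edges (19,3,hold); result: nodes: 0:s, 1:s, 3:s, 4:s, 5:q1, 6:q2, 10:dot, 16:dot, 17:dot, 19:dot edges: (0,5,i); (4,6,i); (5,1,o); (5,4,o); (6,3,o); (10,1,hold); (16,3,hold); (17,1,hold); (19,3,hold)
final:
nodes: 0:s, 1:s, 3:s, 4:s, 5:q1, 6:q2, 10:dot, 16:dot, 17:dot, 19:dot
edges: (0,5,i); (4,6,i); (5,1,o); (5,4,o); (6,3,o); (10,1,hold); (16,3,hold); (17,1,hold); (19,3,hold)


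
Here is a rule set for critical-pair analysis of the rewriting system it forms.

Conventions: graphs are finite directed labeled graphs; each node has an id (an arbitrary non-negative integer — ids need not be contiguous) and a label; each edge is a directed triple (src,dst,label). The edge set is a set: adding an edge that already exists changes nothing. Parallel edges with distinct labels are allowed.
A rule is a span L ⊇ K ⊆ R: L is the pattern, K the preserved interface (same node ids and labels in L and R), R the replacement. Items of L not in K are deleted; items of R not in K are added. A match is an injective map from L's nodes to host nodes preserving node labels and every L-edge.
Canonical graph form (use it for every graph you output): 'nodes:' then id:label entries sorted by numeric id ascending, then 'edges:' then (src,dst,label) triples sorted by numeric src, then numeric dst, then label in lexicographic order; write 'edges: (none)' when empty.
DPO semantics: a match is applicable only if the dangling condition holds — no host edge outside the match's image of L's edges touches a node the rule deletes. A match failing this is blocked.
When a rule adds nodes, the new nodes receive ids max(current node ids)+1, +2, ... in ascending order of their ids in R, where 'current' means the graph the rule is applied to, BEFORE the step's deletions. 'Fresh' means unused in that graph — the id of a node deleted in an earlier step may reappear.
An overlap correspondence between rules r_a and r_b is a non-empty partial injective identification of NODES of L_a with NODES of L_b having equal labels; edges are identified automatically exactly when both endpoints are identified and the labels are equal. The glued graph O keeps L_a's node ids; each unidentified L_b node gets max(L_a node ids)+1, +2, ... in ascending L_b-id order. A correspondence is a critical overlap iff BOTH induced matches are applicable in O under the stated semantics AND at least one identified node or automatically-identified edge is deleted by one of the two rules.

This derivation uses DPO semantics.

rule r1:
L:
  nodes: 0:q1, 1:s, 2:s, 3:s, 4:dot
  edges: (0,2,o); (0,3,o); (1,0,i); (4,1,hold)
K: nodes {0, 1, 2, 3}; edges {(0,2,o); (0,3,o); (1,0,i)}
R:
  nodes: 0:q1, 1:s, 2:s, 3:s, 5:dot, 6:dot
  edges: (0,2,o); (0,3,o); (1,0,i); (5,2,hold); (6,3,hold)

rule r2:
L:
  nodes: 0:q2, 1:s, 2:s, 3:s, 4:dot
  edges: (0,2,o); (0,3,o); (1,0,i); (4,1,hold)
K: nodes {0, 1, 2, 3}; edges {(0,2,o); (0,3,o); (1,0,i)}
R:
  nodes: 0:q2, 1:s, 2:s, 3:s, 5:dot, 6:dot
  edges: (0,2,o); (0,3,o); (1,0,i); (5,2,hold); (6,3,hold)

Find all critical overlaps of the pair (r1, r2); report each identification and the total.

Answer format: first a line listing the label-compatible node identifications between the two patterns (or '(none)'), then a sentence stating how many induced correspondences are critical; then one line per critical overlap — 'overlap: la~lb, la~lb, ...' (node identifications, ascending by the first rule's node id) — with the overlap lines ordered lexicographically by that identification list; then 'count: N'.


label-compatible node identifications between L(r1) and L(r2): 1~1, 1~2, 1~3, 2~1, 2~2, 2~3, 3~1, 3~2, 3~3, 4~4
7 of the induced correspondences are critical overlaps of r1 and r2.
overlap: 1~1, 2~2, 3~3, 4~4
overlap: 1~1, 2~2, 4~4
overlap: 1~1, 2~3, 3~2, 4~4
overlap: 1~1, 2~3, 4~4
overlap: 1~1, 3~2, 4~4
overlap: 1~1, 3~3, 4~4
overlap: 1~1, 4~4
count: 7


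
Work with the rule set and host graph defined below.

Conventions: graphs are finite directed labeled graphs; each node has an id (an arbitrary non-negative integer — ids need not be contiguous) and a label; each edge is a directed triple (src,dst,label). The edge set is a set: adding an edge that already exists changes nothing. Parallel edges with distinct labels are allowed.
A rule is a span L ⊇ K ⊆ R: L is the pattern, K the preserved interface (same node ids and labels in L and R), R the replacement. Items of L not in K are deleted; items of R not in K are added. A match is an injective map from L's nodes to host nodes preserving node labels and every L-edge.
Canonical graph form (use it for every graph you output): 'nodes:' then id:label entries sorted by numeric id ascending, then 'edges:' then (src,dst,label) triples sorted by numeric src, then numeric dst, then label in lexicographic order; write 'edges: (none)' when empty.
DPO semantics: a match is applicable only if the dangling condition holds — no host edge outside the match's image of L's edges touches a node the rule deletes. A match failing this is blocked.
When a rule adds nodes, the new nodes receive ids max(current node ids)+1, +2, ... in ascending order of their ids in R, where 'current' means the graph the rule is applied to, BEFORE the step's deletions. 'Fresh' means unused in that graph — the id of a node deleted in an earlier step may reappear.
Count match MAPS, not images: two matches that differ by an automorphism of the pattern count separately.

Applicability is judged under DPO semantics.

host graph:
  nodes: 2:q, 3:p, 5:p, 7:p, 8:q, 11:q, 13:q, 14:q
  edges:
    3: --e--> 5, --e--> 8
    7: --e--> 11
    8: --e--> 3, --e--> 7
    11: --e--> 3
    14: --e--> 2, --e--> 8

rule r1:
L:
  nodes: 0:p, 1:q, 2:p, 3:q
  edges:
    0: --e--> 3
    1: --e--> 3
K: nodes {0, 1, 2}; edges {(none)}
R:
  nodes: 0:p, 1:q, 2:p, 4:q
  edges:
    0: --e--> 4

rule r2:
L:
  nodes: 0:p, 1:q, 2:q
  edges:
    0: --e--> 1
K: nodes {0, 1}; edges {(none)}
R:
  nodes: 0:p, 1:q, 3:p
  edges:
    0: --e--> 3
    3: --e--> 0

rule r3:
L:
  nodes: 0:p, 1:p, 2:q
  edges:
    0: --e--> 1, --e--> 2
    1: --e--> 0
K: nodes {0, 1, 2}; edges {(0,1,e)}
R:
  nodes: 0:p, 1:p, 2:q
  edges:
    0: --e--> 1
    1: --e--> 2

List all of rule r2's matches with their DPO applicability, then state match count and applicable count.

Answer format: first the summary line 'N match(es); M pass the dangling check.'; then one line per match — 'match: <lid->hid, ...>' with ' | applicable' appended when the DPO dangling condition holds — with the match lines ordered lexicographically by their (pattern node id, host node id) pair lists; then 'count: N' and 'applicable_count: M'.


8 match(es); 2 pass the dangling check.
match: 0->3, 1->8, 2->2
match: 0->3, 1->8, 2->11
match: 0->3, 1->8, 2->13 | applicable
match: 0->3, 1->8, 2->14
match: 0->7, 1->11, 2->2
match: 0->7, 1->11, 2->8
match: 0->7, 1->11, 2->13 | applicable
match: 0->7, 1->11, 2->14
count: 8
applicable_count: 2


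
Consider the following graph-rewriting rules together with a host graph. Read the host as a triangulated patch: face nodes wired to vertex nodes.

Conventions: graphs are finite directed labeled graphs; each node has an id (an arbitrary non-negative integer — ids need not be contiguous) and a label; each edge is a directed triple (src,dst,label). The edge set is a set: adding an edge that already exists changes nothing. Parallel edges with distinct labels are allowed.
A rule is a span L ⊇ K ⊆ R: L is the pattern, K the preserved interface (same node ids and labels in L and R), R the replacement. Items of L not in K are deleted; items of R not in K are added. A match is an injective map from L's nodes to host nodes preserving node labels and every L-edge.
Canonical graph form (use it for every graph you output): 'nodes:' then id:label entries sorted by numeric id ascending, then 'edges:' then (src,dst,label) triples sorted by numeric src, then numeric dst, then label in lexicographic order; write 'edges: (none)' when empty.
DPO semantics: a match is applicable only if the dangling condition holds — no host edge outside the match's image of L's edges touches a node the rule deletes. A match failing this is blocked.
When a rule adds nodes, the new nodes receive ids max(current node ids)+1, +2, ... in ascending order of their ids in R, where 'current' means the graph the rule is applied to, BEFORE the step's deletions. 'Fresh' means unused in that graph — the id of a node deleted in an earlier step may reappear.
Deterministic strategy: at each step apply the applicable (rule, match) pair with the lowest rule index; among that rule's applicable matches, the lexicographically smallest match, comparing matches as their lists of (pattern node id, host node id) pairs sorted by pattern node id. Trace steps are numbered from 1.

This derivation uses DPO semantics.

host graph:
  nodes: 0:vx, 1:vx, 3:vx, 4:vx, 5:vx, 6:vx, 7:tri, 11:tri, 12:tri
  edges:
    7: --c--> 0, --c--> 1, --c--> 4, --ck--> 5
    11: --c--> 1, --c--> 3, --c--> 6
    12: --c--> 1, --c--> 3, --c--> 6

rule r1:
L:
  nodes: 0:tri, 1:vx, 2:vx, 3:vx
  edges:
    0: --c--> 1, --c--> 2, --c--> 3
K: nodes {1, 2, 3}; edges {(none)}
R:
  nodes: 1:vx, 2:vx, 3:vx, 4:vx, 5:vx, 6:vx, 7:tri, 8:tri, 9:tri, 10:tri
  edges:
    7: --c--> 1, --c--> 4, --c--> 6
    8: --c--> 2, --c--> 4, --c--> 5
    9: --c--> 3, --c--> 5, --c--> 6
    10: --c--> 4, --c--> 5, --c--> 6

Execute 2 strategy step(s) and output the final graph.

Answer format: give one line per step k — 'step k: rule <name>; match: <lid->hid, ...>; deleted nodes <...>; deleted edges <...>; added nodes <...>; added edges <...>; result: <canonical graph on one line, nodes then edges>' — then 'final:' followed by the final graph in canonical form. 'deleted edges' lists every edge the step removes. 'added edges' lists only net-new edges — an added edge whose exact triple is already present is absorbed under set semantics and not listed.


step 1: rule r1; match: 0->11, 1->1, 2->3, 3->6; deleted nodes 11; deleted edges (11,1,c); (11,3,c); (11,6,c); added nodes 13, 14, 15, 16, 17, 18, 19; added edges (16,1,c); (16,13,c); (16,15,c); (17,3,c); (17,13,c); (17,14,c); (18,6,c); (18,14,c); (18,15,c); (19,13,c); (19,14,c); (19,15,c); result: nodes: 0:vx, 1:vx, 3:vx, 4:vx, 5:vx, 6:vx, 7:tri, 12:tri, 13:vx, 14:vx, 15:vx, 16:tri, 17:tri, 18:tri, 19:tri edges: (7,0,c); (7,1,c); (7,4,c); (7,5,ck); (12,1,c); (12,3,c); (12,6,c); (16,1,c); (16,13,c); (16,15,c); (17,3,c); (17,13,c); (17,14,c); (18,6,c); (18,14,c); (18,15,c); (19,13,c); (19,14,c); (19,15,c)
step 2: rule r1; match: 0->12, 1->1, 2->3, 3->6; deleted nodes 12; deleted edges (12,1,c); (12,3,c); (12,6,c); added nodes 20, 21, 22, 23, 24, 25, 26; added edges (23,1,c); (23,20,c); (23,22,c); (24,3,c); (24,20,c); (24,21,c); (25,6,c); (25,21,c); (25,22,c); (26,20,c); (26,21,c); (26,22,c); result: nodes: 0:vx, 1:vx, 3:vx, 4:vx, 5:vx, 6:vx, 7:tri, 13:vx, 14:vx, 15:vx, 16:tri, 17:tri, 18:tri, 19:tri, 20:vx, 21:vx, 22:vx, 23:tri, 24:tri, 25:tri, 26:tri edges: (7,0,c); (7,1,c); (7,4,c); (7,5,ck); (16,1,c); (16,13,c); (16,15,c); (17,3,c); (17,13,c); (17,14,c); (18,6,c); (18,14,c); (18,15,c); (19,13,c); (19,14,c); (19,15,c); (23,1,c); (23,20,c); (23,22,c); (24,3,c); (24,20,c); (24,21,c); (25,6,c); (25,21,c); (25,22,c); (26,20,c); (26,21,c); (26,22,c)
final:
nodes: 0:vx, 1:vx, 3:vx, 4:vx, 5:vx, 6:vx, 7:tri, 13:vx, 14:vx, 15:vx, 16:tri, 17:tri, 18:tri, 19:tri, 20:vx, 21:vx, 22:vx, 23:tri, 24:tri, 25:tri, 26:tri
edges: (7,0,c); (7,1,c); (7,4,c); (7,5,ck); (16,1,c); (16,13,c); (16,15,c); (17,3,c); (17,13,c); (17,14,c); (18,6,c); (18,14,c); (18,15,c); (19,13,c); (19,14,c); (19,15,c); (23,1,c); (23,20,c); (23,22,c); (24,3,c); (24,20,c); (24,21,c); (25,6,c); (25,21,c); (25,22,c); (26,20,c); (26,21,c); (26,22,c)


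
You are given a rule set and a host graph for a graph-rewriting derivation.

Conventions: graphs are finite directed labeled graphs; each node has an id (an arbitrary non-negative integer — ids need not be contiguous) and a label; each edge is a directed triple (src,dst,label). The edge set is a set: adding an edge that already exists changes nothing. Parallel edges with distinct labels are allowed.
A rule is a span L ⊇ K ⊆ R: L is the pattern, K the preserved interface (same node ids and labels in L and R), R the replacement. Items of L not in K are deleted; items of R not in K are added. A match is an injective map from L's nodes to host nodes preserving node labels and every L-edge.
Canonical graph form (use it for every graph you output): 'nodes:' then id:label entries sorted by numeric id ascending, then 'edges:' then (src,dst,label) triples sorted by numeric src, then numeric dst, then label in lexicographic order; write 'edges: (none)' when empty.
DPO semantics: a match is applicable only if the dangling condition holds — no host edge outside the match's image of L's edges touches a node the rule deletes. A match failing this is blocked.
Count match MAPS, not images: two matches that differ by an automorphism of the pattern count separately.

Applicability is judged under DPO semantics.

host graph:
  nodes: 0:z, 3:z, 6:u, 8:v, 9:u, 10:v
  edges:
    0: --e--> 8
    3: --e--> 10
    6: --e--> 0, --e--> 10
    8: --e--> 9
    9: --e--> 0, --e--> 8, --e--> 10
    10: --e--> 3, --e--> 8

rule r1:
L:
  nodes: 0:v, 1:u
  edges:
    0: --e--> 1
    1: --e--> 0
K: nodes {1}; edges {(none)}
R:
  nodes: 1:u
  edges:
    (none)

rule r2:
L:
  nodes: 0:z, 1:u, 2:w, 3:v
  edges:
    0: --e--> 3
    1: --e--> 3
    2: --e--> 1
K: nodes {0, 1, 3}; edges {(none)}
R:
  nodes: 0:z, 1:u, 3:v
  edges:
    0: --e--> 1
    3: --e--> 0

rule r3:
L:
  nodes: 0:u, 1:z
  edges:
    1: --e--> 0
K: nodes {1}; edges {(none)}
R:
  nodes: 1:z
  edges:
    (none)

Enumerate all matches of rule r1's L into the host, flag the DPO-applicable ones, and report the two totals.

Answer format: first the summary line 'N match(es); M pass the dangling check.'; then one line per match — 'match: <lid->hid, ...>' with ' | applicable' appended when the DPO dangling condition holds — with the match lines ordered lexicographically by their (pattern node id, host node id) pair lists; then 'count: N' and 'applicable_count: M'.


1 match(es); 0 pass the dangling check.
match: 0->8, 1->9
count: 1
applicable_count: 0


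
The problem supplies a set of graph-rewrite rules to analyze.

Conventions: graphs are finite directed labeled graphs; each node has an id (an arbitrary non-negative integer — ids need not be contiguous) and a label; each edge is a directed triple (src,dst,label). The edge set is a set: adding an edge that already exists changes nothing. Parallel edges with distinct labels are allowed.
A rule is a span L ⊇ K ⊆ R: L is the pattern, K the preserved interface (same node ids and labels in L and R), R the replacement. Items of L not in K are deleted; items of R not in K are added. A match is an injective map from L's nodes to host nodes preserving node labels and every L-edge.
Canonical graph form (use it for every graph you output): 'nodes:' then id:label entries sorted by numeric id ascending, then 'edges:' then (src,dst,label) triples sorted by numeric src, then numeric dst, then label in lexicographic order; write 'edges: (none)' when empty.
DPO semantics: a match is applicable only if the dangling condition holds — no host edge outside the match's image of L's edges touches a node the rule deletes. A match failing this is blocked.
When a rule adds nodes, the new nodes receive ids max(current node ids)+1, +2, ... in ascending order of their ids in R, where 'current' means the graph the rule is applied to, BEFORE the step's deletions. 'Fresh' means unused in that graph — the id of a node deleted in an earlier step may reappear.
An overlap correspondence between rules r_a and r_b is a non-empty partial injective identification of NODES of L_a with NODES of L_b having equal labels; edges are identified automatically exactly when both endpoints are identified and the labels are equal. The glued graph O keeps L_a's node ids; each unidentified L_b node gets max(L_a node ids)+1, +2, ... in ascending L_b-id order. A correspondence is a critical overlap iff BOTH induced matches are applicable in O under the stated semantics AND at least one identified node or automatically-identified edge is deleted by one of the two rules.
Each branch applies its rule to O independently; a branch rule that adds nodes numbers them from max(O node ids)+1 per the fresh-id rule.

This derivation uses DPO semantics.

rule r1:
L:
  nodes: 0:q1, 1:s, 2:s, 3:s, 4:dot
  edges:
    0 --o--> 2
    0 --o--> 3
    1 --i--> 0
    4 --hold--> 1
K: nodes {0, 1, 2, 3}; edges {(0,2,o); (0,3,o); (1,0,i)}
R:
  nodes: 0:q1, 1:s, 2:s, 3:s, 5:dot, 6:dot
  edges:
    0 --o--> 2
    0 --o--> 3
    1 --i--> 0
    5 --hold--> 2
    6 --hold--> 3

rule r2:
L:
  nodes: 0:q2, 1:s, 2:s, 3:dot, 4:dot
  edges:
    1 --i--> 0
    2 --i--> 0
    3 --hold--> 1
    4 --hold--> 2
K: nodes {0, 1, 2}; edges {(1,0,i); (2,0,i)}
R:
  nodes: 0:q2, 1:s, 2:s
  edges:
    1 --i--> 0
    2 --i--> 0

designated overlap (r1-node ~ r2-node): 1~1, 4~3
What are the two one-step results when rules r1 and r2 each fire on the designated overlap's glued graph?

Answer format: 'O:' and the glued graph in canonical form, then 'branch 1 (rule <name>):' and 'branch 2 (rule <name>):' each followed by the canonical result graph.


O:
nodes: 0:q1, 1:s, 2:s, 3:s, 4:dot, 5:q2, 6:s, 7:dot
edges: (0,2,o); (0,3,o); (1,0,i); (1,5,i); (4,1,hold); (6,5,i); (7,6,hold)
branch 1 (rule r1):
nodes: 0:q1, 1:s, 2:s, 3:s, 5:q2, 6:s, 7:dot, 8:dot, 9:dot
edges: (0,2,o); (0,3,o); (1,0,i); (1,5,i); (6,5,i); (7,6,hold); (8,2,hold); (9,3,hold)
branch 2 (rule r2):
nodes: 0:q1, 1:s, 2:s, 3:s, 5:q2, 6:s
edges: (0,2,o); (0,3,o); (1,0,i); (1,5,i); (6,5,i)


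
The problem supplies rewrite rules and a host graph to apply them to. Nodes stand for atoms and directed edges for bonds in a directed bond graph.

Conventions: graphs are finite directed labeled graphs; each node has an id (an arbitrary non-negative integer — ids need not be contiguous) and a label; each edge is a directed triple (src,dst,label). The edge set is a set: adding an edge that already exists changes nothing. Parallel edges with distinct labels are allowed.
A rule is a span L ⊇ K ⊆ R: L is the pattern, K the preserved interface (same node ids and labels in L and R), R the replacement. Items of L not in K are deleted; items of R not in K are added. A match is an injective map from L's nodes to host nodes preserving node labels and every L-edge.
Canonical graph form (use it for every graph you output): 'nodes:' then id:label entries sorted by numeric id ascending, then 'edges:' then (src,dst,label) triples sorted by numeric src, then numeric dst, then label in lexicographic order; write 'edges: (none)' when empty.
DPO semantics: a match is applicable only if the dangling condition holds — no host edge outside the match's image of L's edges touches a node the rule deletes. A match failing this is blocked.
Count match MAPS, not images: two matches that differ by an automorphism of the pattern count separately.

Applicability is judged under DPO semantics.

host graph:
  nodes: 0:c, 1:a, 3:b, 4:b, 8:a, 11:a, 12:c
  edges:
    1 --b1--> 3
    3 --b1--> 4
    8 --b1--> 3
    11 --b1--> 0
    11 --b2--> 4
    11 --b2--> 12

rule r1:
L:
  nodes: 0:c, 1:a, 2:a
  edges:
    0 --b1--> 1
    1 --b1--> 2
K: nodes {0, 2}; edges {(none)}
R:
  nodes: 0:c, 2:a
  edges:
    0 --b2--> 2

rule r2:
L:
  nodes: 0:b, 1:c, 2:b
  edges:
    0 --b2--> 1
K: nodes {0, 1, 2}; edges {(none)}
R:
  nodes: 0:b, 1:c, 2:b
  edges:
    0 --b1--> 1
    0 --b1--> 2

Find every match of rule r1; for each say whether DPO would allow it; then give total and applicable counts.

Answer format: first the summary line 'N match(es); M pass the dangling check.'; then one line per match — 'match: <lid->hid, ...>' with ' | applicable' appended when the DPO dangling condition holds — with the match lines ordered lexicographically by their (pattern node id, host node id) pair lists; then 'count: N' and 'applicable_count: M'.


0 match(es); 0 pass the dangling check.
count: 0
applicable_count: 0


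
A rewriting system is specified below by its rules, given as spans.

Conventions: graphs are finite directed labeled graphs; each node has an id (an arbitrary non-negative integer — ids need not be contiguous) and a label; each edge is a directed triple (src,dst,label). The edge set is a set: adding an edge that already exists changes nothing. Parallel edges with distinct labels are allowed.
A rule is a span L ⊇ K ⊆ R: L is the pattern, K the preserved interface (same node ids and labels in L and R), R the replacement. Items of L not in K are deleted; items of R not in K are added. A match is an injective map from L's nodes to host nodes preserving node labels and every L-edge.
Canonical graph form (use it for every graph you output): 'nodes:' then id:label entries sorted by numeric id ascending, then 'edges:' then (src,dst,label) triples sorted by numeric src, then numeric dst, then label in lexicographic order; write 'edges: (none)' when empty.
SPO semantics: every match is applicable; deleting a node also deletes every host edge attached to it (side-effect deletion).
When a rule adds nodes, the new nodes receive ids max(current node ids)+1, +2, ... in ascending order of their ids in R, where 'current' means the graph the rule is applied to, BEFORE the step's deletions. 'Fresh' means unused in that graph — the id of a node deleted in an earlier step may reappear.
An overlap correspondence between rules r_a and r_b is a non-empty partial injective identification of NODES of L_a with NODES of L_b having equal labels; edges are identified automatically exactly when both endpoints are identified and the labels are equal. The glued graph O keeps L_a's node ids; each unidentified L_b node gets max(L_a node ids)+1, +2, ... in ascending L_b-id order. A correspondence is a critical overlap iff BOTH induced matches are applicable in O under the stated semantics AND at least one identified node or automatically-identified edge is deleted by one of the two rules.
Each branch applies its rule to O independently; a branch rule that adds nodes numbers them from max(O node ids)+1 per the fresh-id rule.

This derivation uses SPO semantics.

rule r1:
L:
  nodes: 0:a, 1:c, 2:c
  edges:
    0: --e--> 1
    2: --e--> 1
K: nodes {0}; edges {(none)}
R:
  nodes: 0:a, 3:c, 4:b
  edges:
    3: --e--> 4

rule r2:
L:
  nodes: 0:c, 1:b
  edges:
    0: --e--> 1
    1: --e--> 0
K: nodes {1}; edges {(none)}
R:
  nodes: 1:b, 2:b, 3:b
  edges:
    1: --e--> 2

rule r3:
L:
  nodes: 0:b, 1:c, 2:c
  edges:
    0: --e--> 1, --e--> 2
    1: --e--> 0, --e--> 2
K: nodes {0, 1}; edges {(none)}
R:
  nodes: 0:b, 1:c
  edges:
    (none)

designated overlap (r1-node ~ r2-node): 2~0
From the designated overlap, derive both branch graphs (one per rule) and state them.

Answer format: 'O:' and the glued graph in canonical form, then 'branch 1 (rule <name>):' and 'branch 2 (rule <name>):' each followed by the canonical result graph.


O:
nodes: 0:a, 1:c, 2:c, 3:b
edges: (0,1,e); (2,1,e); (2,3,e); (3,2,e)
branch 1 (rule r1):
nodes: 0:a, 3:b, 4:c, 5:b
edges: (4,5,e)
branch 2 (rule r2):
nodes: 0:a, 1:c, 3:b, 4:b, 5:b
edges: (0,1,e); (3,4,e)


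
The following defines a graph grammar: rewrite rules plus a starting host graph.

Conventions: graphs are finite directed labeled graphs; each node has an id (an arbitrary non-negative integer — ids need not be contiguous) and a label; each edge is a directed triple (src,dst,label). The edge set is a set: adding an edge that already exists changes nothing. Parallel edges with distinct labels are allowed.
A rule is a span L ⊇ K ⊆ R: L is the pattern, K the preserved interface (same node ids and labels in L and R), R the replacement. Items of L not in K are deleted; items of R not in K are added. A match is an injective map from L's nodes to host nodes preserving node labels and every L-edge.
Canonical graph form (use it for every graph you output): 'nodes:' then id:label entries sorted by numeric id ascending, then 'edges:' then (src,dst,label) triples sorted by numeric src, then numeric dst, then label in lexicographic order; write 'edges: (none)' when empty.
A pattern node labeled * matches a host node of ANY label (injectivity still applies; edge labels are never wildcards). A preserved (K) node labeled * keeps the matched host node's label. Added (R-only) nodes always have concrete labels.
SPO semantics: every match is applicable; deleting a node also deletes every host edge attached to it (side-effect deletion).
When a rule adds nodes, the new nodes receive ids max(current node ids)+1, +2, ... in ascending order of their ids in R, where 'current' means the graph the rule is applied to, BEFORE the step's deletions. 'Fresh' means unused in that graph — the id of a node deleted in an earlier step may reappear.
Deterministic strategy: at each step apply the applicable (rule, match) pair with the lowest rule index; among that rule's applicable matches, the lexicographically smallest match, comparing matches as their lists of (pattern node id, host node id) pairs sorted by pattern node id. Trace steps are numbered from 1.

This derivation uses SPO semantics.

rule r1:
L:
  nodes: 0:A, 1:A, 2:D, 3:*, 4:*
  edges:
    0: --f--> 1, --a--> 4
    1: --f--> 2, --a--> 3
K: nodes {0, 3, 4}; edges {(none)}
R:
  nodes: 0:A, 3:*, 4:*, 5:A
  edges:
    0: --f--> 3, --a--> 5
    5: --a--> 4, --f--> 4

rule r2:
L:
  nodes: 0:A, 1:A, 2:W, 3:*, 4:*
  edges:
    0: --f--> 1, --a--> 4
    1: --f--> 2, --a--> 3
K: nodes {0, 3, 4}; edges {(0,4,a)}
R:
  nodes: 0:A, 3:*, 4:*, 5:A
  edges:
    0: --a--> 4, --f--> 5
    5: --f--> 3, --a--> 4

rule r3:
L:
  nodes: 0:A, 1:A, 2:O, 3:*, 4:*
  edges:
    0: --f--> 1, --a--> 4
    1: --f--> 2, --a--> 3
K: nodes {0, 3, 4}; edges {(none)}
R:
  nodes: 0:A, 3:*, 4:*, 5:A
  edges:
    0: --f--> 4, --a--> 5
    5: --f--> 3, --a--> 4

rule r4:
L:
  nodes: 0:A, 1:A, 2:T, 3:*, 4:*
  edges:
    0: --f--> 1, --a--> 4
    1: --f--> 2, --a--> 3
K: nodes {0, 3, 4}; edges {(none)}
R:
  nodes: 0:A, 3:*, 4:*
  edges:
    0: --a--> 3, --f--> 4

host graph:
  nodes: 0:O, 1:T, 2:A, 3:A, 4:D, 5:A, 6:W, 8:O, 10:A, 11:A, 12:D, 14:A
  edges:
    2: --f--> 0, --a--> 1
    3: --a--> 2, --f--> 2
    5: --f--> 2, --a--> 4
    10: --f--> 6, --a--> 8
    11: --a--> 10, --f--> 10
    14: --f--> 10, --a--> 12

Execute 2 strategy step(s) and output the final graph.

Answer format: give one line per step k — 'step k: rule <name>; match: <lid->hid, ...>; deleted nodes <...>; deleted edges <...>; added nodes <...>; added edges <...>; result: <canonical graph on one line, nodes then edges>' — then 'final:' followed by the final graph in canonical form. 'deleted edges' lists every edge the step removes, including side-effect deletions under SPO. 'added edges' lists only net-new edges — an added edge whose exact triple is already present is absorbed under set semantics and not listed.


step 1: rule r2; match: 0->14, 1->10, 2->6, 3->8, 4->12; deleted nodes 6, 10; deleted edges (10,6,f); (10,8,a); (11,10,a); (11,10,f); (14,10,f); added nodes 15; added edges (14,15,f); (15,8,f); (15,12,a); result: nodes: 0:O, 1:T, 2:A, 3:A, 4:D, 5:A, 8:O, 11:A, 12:D, 14:A, 15:A edges: (2,0,f); (2,1,a); (3,2,a); (3,2,f); (5,2,f); (5,4,a); (14,12,a); (14,15,f); (15,8,f); (15,12,a)
step 2: rule r3; match: 0->5, 1->2, 2->0, 3->1, 4->4; deleted nodes 0, 2; deleted edges (2,0,f); (2,1,a); (3,2,a); (3,2,f); (5,2,f); (5,4,a); added nodes 16; added edges (5,4,f); (5,16,a); (16,1,f); (16,4,a); result: nodes: 1:T, 3:A, 4:D, 5:A, 8:O, 11:A, 12:D, 14:A, 15:A, 16:A edges: (5,4,f); (5,16,a); (14,12,a); (14,15,f); (15,8,f); (15,12,a); (16,1,f); (16,4,a)
final:
nodes: 1:T, 3:A, 4:D, 5:A, 8:O, 11:A, 12:D, 14:A, 15:A, 16:A
edges: (5,4,f); (5,16,a); (14,12,a); (14,15,f); (15,8,f); (15,12,a); (16,1,f); (16,4,a)


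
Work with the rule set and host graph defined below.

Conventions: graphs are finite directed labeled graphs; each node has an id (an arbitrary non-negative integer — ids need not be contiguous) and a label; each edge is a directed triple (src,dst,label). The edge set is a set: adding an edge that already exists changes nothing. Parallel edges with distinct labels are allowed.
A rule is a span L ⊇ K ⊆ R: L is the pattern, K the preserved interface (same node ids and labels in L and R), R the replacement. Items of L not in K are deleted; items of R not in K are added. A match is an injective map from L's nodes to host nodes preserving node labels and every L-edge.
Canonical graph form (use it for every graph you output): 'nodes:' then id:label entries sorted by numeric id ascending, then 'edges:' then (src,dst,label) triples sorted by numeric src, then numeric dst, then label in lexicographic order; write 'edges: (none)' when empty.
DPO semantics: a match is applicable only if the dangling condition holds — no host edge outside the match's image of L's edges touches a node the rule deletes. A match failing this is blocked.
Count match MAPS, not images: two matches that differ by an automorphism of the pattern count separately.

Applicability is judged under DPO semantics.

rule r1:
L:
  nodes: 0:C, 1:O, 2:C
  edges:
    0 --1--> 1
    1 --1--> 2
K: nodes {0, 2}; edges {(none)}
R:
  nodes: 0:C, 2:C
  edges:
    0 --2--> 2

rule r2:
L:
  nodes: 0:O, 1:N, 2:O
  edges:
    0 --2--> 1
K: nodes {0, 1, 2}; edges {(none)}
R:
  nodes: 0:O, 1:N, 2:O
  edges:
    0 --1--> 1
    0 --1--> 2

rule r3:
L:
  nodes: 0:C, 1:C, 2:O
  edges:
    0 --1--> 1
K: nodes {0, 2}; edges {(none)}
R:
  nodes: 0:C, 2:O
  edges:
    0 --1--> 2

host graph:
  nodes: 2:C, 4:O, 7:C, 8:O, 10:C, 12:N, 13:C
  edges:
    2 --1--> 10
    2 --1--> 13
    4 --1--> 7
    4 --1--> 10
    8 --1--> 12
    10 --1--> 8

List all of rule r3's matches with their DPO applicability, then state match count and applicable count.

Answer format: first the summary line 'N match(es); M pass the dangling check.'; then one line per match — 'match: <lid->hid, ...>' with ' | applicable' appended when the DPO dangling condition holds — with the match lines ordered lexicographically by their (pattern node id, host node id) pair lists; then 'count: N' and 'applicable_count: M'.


4 match(es); 2 pass the dangling check.
match: 0->2, 1->10, 2->4
match: 0->2, 1->10, 2->8
match: 0->2, 1->13, 2->4 | applicable
match: 0->2, 1->13, 2->8 | applicable
count: 4
applicable_count: 2


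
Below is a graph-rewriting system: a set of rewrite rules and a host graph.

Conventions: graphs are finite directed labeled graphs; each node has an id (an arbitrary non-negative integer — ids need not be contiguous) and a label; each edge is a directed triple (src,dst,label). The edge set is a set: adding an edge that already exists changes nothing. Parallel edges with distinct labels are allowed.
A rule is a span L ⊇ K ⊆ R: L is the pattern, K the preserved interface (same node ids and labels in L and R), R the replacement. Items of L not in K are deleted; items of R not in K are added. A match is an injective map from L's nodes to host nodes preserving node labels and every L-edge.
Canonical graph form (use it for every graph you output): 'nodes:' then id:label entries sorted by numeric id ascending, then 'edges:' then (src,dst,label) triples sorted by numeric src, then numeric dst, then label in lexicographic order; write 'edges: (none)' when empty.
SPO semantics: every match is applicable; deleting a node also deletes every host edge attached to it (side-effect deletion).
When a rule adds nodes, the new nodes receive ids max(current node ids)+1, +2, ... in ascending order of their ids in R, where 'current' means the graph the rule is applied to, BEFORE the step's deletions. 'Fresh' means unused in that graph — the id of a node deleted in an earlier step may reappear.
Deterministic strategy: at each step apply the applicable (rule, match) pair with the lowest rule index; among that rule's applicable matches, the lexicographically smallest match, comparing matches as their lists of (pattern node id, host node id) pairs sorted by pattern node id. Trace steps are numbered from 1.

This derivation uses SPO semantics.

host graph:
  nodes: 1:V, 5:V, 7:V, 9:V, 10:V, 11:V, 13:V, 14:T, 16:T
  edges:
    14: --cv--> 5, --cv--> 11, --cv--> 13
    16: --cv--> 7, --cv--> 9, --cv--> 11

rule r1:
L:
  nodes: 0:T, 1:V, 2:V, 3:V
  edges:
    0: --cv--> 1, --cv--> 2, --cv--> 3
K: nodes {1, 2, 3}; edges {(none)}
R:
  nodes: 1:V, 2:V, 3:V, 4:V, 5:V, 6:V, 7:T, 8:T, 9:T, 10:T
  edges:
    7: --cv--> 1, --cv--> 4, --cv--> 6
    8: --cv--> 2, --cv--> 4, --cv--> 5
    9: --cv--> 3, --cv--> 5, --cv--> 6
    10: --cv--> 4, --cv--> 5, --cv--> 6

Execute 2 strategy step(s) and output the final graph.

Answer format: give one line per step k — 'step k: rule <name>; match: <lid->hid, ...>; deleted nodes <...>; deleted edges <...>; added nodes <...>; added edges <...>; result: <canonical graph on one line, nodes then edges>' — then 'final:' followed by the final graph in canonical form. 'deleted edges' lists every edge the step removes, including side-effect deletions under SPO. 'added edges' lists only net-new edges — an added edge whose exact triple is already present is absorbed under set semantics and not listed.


step 1: rule r1; match: 0->14, 1->5, 2->11, 3->13; deleted nodes 14; deleted edges (14,5,cv); (14,11,cv); (14,13,cv); added nodes 17, 18, 19, 20, 21, 22, 23; added edges (20,5,cv); (20,17,cv); (20,19,cv); (21,11,cv); (21,17,cv); (21,18,cv); (22,13,cv); (22,18,cv); (22,19,cv); (23,17,cv); (23,18,cv); (23,19,cv); result: nodes: 1:V, 5:V, 7:V, 9:V, 10:V, 11:V, 13:V, 16:T, 17:V, 18:V, 19:V, 20:T, 21:T, 22:T, 23:T edges: (16,7,cv); (16,9,cv); (16,11,cv); (20,5,cv); (20,17,cv); (20,19,cv); (21,11,cv); (21,17,cv); (21,18,cv); (22,13,cv); (22,18,cv); (22,19,cv); (23,17,cv); (23,18,cv); (23,19,cv)
step 2: rule r1; match: 0->16, 1->7, 2->9, 3->11; deleted nodes 16; deleted edges (16,7,cv); (16,9,cv); (16,11,cv); added nodes 24, 25, 26, 27, 28, 29, 30; added edges (27,7,cv); (27,24,cv); (27,26,cv); (28,9,cv); (28,24,cv); (28,25,cv); (29,11,cv); (29,25,cv); (29,26,cv); (30,24,cv); (30,25,cv); (30,26,cv); result: nodes: 1:V, 5:V, 7:V, 9:V, 10:V, 11:V, 13:V, 17:V, 18:V, 19:V, 20:T, 21:T, 22:T, 23:T, 24:V, 25:V, 26:V, 27:T, 28:T, 29:T, 30:T edges: (20,5,cv); (20,17,cv); (20,19,cv); (21,11,cv); (21,17,cv); (21,18,cv); (22,13,cv); (22,18,cv); (22,19,cv); (23,17,cv); (23,18,cv); (23,19,cv); (27,7,cv); (27,24,cv); (27,26,cv); (28,9,cv); (28,24,cv); (28,25,cv); (29,11,cv); (29,25,cv); (29,26,cv); (30,24,cv); (30,25,cv); (30,26,cv)
final:
nodes: 1:V, 5:V, 7:V, 9:V, 10:V, 11:V, 13:V, 17:V, 18:V, 19:V, 20:T, 21:T, 22:T, 23:T, 24:V, 25:V, 26:V, 27:T, 28:T, 29:T, 30:T
edges: (20,5,cv); (20,17,cv); (20,19,cv); (21,11,cv); (21,17,cv); (21,18,cv); (22,13,cv); (22,18,cv); (22,19,cv); (23,17,cv); (23,18,cv); (23,19,cv); (27,7,cv); (27,24,cv); (27,26,cv); (28,9,cv); (28,24,cv); (28,25,cv); (29,11,cv); (29,25,cv); (29,26,cv); (30,24,cv); (30,25,cv); (30,26,cv)
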